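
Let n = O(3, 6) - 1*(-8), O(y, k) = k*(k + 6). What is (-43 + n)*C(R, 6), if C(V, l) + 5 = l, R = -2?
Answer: 37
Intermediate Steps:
C(V, l) = -5 + l
O(y, k) = k*(6 + k)
n = 80 (n = 6*(6 + 6) - 1*(-8) = 6*12 + 8 = 72 + 8 = 80)
(-43 + n)*C(R, 6) = (-43 + 80)*(-5 + 6) = 37*1 = 37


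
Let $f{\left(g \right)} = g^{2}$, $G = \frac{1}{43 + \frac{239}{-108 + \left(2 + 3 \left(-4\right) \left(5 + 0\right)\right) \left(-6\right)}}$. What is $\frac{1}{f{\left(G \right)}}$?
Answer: $\frac{111492481}{57600} \approx 1935.6$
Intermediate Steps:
$G = \frac{240}{10559}$ ($G = \frac{1}{43 + \frac{239}{-108 + \left(2 - 60\right) \left(-6\right)}} = \frac{1}{43 + \frac{239}{-108 - -348}} = \frac{1}{43 + \frac{239}{-108 + 348}} = \frac{1}{43 + \frac{239}{240}} = \frac{1}{\frac{10559}{240}} = \frac{240}{10559} \approx 0.022729$)
$\frac{1}{f{\left(G \right)}} = \frac{1}{\left(\frac{240}{10559}\right)^{2}} = \frac{1}{\frac{57600}{111492481}} = \frac{111492481}{57600}$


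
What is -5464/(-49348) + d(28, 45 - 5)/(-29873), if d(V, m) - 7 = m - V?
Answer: 40572115/368543201 ≈ 0.11009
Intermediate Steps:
d(V, m) = 7 + m - V (d(V, m) = 7 + (m - V) = 7 + m - V)
-5464/(-49348) + d(28, 45 - 5)/(-29873) = -5464/(-49348) + (7 + (45 - 5) - 1*28)/(-29873) = -5464*(-1/49348) + (7 + 40 - 28)*(-1/29873) = 1366/12337 + 19*(-1/29873) = 1366/12337 - 19/29873 = 40572115/368543201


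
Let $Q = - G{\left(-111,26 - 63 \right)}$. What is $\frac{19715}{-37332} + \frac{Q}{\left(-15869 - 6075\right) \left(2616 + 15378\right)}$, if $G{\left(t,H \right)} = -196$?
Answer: $- \frac{81090404597}{153551313162} \approx -0.5281$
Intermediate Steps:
$Q = 196$ ($Q = \left(-1\right) \left(-196\right) = 196$)
$\frac{19715}{-37332} + \frac{Q}{\left(-15869 - 6075\right) \left(2616 + 15378\right)} = \frac{19715}{-37332} + \frac{196}{\left(-15869 - 6075\right) \left(2616 + 15378\right)} = 19715 \left(- \frac{1}{37332}\right) + \frac{196}{\left(-21944\right) 17994} = - \frac{19715}{37332} + \frac{196}{-394860336} = - \frac{19715}{37332} + 196 \left(- \frac{1}{394860336}\right) = - \frac{19715}{37332} - \frac{49}{98715084} = - \frac{81090404597}{153551313162}$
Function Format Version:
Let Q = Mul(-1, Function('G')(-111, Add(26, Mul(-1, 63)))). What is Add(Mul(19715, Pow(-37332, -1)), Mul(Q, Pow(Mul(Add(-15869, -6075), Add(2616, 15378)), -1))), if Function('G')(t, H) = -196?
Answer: Rational(-81090404597, 153551313162) ≈ -0.52810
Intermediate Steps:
Q = 196 (Q = Mul(-1, -196) = 196)
Add(Mul(19715, Pow(-37332, -1)), Mul(Q, Pow(Mul(Add(-15869, -6075), Add(2616, 15378)), -1))) = Add(Mul(19715, Pow(-37332, -1)), Mul(196, Pow(Mul(Add(-15869, -6075), Add(2616, 15378)), -1))) = Add(Mul(19715, Rational(-1, 37332)), Mul(196, Pow(Mul(-21944, 17994), -1))) = Add(Rational(-19715, 37332), Mul(196, Pow(-394860336, -1))) = Add(Rational(-19715, 37332), Mul(196, Rational(-1, 394860336))) = Add(Rational(-19715, 37332), Rational(-49, 98715084)) = Rational(-81090404597, 153551313162)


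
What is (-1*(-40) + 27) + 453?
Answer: 520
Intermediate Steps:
(-1*(-40) + 27) + 453 = (40 + 27) + 453 = 67 + 453 = 520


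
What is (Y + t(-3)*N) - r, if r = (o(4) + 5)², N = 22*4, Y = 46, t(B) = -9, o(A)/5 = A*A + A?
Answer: -11771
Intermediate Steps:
o(A) = 5*A + 5*A² (o(A) = 5*(A*A + A) = 5*(A² + A) = 5*(A + A²) = 5*A + 5*A²)
N = 88
r = 11025 (r = (5*4*(1 + 4) + 5)² = (5*4*5 + 5)² = (100 + 5)² = 105² = 11025)
(Y + t(-3)*N) - r = (46 - 9*88) - 1*11025 = (46 - 792) - 11025 = -746 - 11025 = -11771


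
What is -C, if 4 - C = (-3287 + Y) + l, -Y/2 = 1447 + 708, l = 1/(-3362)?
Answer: -25554563/3362 ≈ -7601.0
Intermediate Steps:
l = -1/3362 ≈ -0.00029744
Y = -4310 (Y = -2*(1447 + 708) = -2*2155 = -4310)
C = 25554563/3362 (C = 4 - ((-3287 - 4310) - 1/3362) = 4 - (-7597 - 1/3362) = 4 - 1*(-25541115/3362) = 4 + 25541115/3362 = 25554563/3362 ≈ 7601.0)
-C = -1*25554563/3362 = -25554563/3362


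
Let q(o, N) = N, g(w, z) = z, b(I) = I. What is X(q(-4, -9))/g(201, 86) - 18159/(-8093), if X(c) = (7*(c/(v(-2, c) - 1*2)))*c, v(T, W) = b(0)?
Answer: -1465383/1391996 ≈ -1.0527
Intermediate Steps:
v(T, W) = 0
X(c) = -7*c²/2 (X(c) = (7*(c/(0 - 1*2)))*c = (7*(c/(0 - 2)))*c = (7*(c/(-2)))*c = (7*(c*(-½)))*c = (7*(-c/2))*c = (-7*c/2)*c = -7*c²/2)
X(q(-4, -9))/g(201, 86) - 18159/(-8093) = -7/2*(-9)²/86 - 18159/(-8093) = -7/2*81*(1/86) - 18159*(-1/8093) = -567/2*1/86 + 18159/8093 = -567/172 + 18159/8093 = -1465383/1391996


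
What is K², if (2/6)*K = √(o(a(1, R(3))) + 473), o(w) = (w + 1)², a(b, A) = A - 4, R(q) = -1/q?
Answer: 4357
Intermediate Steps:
a(b, A) = -4 + A
o(w) = (1 + w)²
K = √4357 (K = 3*√((1 + (-4 - 1/3))² + 473) = 3*√((1 + (-4 - 1*⅓))² + 473) = 3*√((1 + (-4 - ⅓))² + 473) = 3*√((1 - 13/3)² + 473) = 3*√((-10/3)² + 473) = 3*√(100/9 + 473) = 3*√(4357/9) = 3*(√4357/3) = √4357 ≈ 66.008)
K² = (√4357)² = 4357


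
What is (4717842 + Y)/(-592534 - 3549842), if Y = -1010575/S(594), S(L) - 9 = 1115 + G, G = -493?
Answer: -2975947727/2613839256 ≈ -1.1385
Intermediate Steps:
S(L) = 631 (S(L) = 9 + (1115 - 493) = 9 + 622 = 631)
Y = -1010575/631 ≈ -1601.5
(4717842 + Y)/(-592534 - 3549842) = (4717842 - 1010575/631)/(-592534 - 3549842) = (2975947727/631)/(-4142376) = (2975947727/631)*(-1/4142376) = -2975947727/2613839256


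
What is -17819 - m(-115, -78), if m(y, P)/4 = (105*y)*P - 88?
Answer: -3784867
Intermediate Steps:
m(y, P) = -352 + 420*P*y (m(y, P) = 4*((105*y)*P - 88) = 4*(105*P*y - 88) = 4*(-88 + 105*P*y) = -352 + 420*P*y)
-17819 - m(-115, -78) = -17819 - (-352 + 420*(-78)*(-115)) = -17819 - (-352 + 3767400) = -17819 - 1*3767048 = -17819 - 3767048 = -3784867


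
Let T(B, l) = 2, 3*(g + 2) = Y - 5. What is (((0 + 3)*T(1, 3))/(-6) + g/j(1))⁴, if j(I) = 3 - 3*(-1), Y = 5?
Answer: 256/81 ≈ 3.1605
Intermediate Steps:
g = -2 (g = -2 + (5 - 5)/3 = -2 + (⅓)*0 = -2 + 0 = -2)
j(I) = 6 (j(I) = 3 + 3 = 6)
(((0 + 3)*T(1, 3))/(-6) + g/j(1))⁴ = (((0 + 3)*2)/(-6) - 2/6)⁴ = ((3*2)*(-⅙) - 2*⅙)⁴ = (6*(-⅙) - ⅓)⁴ = (-1 - ⅓)⁴ = (-4/3)⁴ = 256/81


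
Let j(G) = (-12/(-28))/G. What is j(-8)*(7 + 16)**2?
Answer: -1587/56 ≈ -28.339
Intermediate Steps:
j(G) = 3/(7*G) (j(G) = (-12*(-1/28))/G = 3/(7*G))
j(-8)*(7 + 16)**2 = ((3/7)/(-8))*(7 + 16)**2 = ((3/7)*(-1/8))*23**2 = -3/56*529 = -1587/56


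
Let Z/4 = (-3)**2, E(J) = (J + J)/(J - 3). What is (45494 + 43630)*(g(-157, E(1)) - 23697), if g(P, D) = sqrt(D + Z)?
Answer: -2111971428 + 89124*sqrt(35) ≈ -2.1114e+9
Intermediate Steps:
E(J) = 2*J/(-3 + J) (E(J) = (2*J)/(-3 + J) = 2*J/(-3 + J))
Z = 36 (Z = 4*(-3)**2 = 4*9 = 36)
g(P, D) = sqrt(36 + D) (g(P, D) = sqrt(D + 36) = sqrt(36 + D))
(45494 + 43630)*(g(-157, E(1)) - 23697) = (45494 + 43630)*(sqrt(36 + 2*1/(-3 + 1)) - 23697) = 89124*(sqrt(36 + 2*1/(-2)) - 23697) = 89124*(sqrt(36 + 2*1*(-1/2)) - 23697) = 89124*(sqrt(36 - 1) - 23697) = 89124*(sqrt(35) - 23697) = 89124*(-23697 + sqrt(35)) = -2111971428 + 89124*sqrt(35)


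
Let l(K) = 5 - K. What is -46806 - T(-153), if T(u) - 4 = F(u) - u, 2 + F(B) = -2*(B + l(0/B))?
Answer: -47257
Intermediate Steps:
F(B) = -12 - 2*B (F(B) = -2 - 2*(B + (5 - 0/B)) = -2 - 2*(B + (5 - 1*0)) = -2 - 2*(B + (5 + 0)) = -2 - 2*(B + 5) = -2 - 2*(5 + B) = -2 + (-10 - 2*B) = -12 - 2*B)
T(u) = -8 - 3*u (T(u) = 4 + ((-12 - 2*u) - u) = 4 + (-12 - 3*u) = -8 - 3*u)
-46806 - T(-153) = -46806 - (-8 - 3*(-153)) = -46806 - (-8 + 459) = -46806 - 1*451 = -46806 - 451 = -47257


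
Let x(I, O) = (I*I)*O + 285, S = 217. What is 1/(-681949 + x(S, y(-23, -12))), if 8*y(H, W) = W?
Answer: -2/1504595 ≈ -1.3293e-6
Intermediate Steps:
y(H, W) = W/8
x(I, O) = 285 + O*I² (x(I, O) = I²*O + 285 = O*I² + 285 = 285 + O*I²)
1/(-681949 + x(S, y(-23, -12))) = 1/(-681949 + (285 + ((⅛)*(-12))*217²)) = 1/(-681949 + (285 - 3/2*47089)) = 1/(-681949 + (285 - 141267/2)) = 1/(-681949 - 140697/2) = 1/(-1504595/2) = -2/1504595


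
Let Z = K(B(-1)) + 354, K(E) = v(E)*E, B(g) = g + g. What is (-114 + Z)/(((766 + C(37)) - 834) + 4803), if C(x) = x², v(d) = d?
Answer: 61/1526 ≈ 0.039974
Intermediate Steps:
B(g) = 2*g
K(E) = E² (K(E) = E*E = E²)
Z = 358 (Z = (2*(-1))² + 354 = (-2)² + 354 = 4 + 354 = 358)
(-114 + Z)/(((766 + C(37)) - 834) + 4803) = (-114 + 358)/(((766 + 37²) - 834) + 4803) = 244/(((766 + 1369) - 834) + 4803) = 244/((2135 - 834) + 4803) = 244/(1301 + 4803) = 244/6104 = 244*(1/6104) = 61/1526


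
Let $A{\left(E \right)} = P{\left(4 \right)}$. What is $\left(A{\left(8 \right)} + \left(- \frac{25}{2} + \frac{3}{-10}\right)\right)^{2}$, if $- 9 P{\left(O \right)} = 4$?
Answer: $\frac{355216}{2025} \approx 175.42$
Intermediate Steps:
$P{\left(O \right)} = - \frac{4}{9}$ ($P{\left(O \right)} = \left(- \frac{1}{9}\right) 4 = - \frac{4}{9}$)
$A{\left(E \right)} = - \frac{4}{9}$
$\left(A{\left(8 \right)} + \left(- \frac{25}{2} + \frac{3}{-10}\right)\right)^{2} = \left(- \frac{4}{9} + \left(- \frac{25}{2} + \frac{3}{-10}\right)\right)^{2} = \left(- \frac{4}{9} + \left(\left(-25\right) \frac{1}{2} + 3 \left(- \frac{1}{10}\right)\right)\right)^{2} = \left(- \frac{4}{9} - \frac{64}{5}\right)^{2} = \left(- \frac{596}{45}\right)^{2} = \frac{355216}{2025}$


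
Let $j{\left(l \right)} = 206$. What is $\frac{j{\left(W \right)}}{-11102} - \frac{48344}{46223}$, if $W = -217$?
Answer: $- \frac{273118513}{256583873} \approx -1.0644$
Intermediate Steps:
$\frac{j{\left(W \right)}}{-11102} - \frac{48344}{46223} = \frac{206}{-11102} - \frac{48344}{46223} = 206 \left(- \frac{1}{11102}\right) - \frac{48344}{46223} = - \frac{103}{5551} - \frac{48344}{46223} = - \frac{273118513}{256583873}$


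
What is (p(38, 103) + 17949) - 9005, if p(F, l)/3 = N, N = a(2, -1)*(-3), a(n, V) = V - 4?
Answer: 8989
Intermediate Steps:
a(n, V) = -4 + V
N = 15 (N = (-4 - 1)*(-3) = -5*(-3) = 15)
p(F, l) = 45 (p(F, l) = 3*15 = 45)
(p(38, 103) + 17949) - 9005 = (45 + 17949) - 9005 = 17994 - 9005 = 8989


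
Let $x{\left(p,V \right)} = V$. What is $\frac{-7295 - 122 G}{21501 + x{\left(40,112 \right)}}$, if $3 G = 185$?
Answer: $- \frac{44455}{64839} \approx -0.68562$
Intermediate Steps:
$G = \frac{185}{3}$ ($G = \frac{1}{3} \cdot 185 = \frac{185}{3} \approx 61.667$)
$\frac{-7295 - 122 G}{21501 + x{\left(40,112 \right)}} = \frac{-7295 - \frac{22570}{3}}{21501 + 112} = \frac{-7295 - \frac{22570}{3}}{21613} = \left(- \frac{44455}{3}\right) \frac{1}{21613} = - \frac{44455}{64839}$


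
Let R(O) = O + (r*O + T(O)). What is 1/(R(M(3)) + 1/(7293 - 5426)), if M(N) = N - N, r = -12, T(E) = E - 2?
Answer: -1867/3733 ≈ -0.50013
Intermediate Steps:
T(E) = -2 + E
M(N) = 0
R(O) = -2 - 10*O (R(O) = O + (-12*O + (-2 + O)) = O + (-2 - 11*O) = -2 - 10*O)
1/(R(M(3)) + 1/(7293 - 5426)) = 1/((-2 - 10*0) + 1/(7293 - 5426)) = 1/((-2 + 0) + 1/1867) = 1/(-2 + 1/1867) = 1/(-3733/1867) = -1867/3733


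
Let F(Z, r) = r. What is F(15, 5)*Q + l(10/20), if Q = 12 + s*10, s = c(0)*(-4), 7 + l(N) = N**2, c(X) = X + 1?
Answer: -587/4 ≈ -146.75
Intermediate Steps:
c(X) = 1 + X
l(N) = -7 + N**2
s = -4 (s = (1 + 0)*(-4) = 1*(-4) = -4)
Q = -28 (Q = 12 - 4*10 = 12 - 40 = -28)
F(15, 5)*Q + l(10/20) = 5*(-28) + (-7 + (10/20)**2) = -140 + (-7 + (10*(1/20))**2) = -140 + (-7 + (1/2)**2) = -140 + (-7 + 1/4) = -140 - 27/4 = -587/4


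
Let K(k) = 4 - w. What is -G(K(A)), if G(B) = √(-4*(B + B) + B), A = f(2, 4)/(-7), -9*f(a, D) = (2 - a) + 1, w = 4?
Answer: 0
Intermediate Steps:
f(a, D) = -⅓ + a/9 (f(a, D) = -((2 - a) + 1)/9 = -(3 - a)/9 = -⅓ + a/9)
A = 1/63 (A = (-⅓ + (⅑)*2)/(-7) = (-⅓ + 2/9)*(-⅐) = -⅑*(-⅐) = 1/63 ≈ 0.015873)
K(k) = 0 (K(k) = 4 - 1*4 = 4 - 4 = 0)
G(B) = √7*√(-B) (G(B) = √(-8*B + B) = √(-7*B) = √7*√(-B))
-G(K(A)) = -√7*√(-1*0) = -√7*√0 = -√7*0 = -1*0 = 0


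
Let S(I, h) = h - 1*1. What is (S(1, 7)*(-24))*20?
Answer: -2880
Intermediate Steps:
S(I, h) = -1 + h (S(I, h) = h - 1 = -1 + h)
(S(1, 7)*(-24))*20 = ((-1 + 7)*(-24))*20 = (6*(-24))*20 = -144*20 = -2880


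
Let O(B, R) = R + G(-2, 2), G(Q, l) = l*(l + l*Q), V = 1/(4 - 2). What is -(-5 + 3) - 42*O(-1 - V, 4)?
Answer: 2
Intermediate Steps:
V = 1/2 ≈ 0.50000
G(Q, l) = l*(l + Q*l)
O(B, R) = -4 + R (O(B, R) = R + 2**2*(1 - 2) = R + 4*(-1) = R - 4 = -4 + R)
-(-5 + 3) - 42*O(-1 - V, 4) = -(-5 + 3) - 42*(-4 + 4) = -1*(-2) - 42*0 = 2 + 0 = 2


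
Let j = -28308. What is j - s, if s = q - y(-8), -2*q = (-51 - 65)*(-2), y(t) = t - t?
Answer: -28192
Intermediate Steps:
y(t) = 0
q = -116 (q = -(-51 - 65)*(-2)/2 = -(-58)*(-2) = -½*232 = -116)
s = -116 (s = -116 - 1*0 = -116 + 0 = -116)
j - s = -28308 - 1*(-116) = -28308 + 116 = -28192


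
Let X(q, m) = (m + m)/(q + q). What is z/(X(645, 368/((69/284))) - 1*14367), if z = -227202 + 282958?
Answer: -107887860/27795601 ≈ -3.8815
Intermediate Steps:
X(q, m) = m/q (X(q, m) = (2*m)/((2*q)) = (2*m)*(1/(2*q)) = m/q)
z = 55756
z/(X(645, 368/((69/284))) - 1*14367) = 55756/((368/((69/284)))/645 - 1*14367) = 55756/((368/((69*(1/284))))*(1/645) - 14367) = 55756/((368/(69/284))*(1/645) - 14367) = 55756/((368*(284/69))*(1/645) - 14367) = 55756/((4544/3)*(1/645) - 14367) = 55756/(4544/1935 - 14367) = 55756/(-27795601/1935) = 55756*(-1935/27795601) = -107887860/27795601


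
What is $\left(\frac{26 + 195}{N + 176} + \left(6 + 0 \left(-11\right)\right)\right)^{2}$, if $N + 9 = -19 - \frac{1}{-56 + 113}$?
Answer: $\frac{3995124849}{71149225} \approx 56.151$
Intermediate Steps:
$N = - \frac{1597}{57}$ ($N = -9 - \left(19 + \frac{1}{-56 + 113}\right) = -9 - \frac{1084}{57} = - \frac{1597}{57} \approx -28.018$)
$\left(\frac{26 + 195}{N + 176} + \left(6 + 0 \left(-11\right)\right)\right)^{2} = \left(\frac{26 + 195}{- \frac{1597}{57} + 176} + \left(6 + 0 \left(-11\right)\right)\right)^{2} = \left(\frac{221}{\frac{8435}{57}} + \left(6 + 0\right)\right)^{2} = \left(221 \cdot \frac{57}{8435} + 6\right)^{2} = \left(\frac{12597}{8435} + 6\right)^{2} = \left(\frac{63207}{8435}\right)^{2} = \frac{3995124849}{71149225}$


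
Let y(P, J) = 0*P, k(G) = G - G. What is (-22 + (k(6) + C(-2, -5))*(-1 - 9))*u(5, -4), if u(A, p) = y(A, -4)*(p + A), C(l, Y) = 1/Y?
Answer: 0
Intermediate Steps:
k(G) = 0
y(P, J) = 0
u(A, p) = 0 (u(A, p) = 0*(p + A) = 0*(A + p) = 0)
(-22 + (k(6) + C(-2, -5))*(-1 - 9))*u(5, -4) = (-22 + (0 + 1/(-5))*(-1 - 9))*0 = (-22 + (0 - ⅕)*(-10))*0 = (-22 - ⅕*(-10))*0 = (-22 + 2)*0 = -20*0 = 0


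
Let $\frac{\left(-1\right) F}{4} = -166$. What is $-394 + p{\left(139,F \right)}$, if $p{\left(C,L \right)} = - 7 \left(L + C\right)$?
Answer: $-6015$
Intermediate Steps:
$F = 664$ ($F = \left(-4\right) \left(-166\right) = 664$)
$p{\left(C,L \right)} = - 7 C - 7 L$ ($p{\left(C,L \right)} = - 7 \left(C + L\right) = - 7 C - 7 L$)
$-394 + p{\left(139,F \right)} = -394 - 5621 = -6015$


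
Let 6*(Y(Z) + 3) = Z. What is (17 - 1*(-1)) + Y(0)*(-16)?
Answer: 66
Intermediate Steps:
Y(Z) = -3 + Z/6
(17 - 1*(-1)) + Y(0)*(-16) = (17 - 1*(-1)) + (-3 + (⅙)*0)*(-16) = (17 + 1) + (-3 + 0)*(-16) = 18 - 3*(-16) = 18 + 48 = 66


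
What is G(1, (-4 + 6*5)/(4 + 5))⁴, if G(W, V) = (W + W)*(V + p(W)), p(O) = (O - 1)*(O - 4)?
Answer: 7311616/6561 ≈ 1114.4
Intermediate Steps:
p(O) = (-1 + O)*(-4 + O)
G(W, V) = 2*W*(4 + V + W² - 5*W) (G(W, V) = (W + W)*(V + (4 + W² - 5*W)) = (2*W)*(4 + V + W² - 5*W) = 2*W*(4 + V + W² - 5*W))
G(1, (-4 + 6*5)/(4 + 5))⁴ = (2*1*(4 + (-4 + 6*5)/(4 + 5) + 1² - 5*1))⁴ = (2*1*(4 + (-4 + 30)/9 + 1 - 5))⁴ = (2*1*(4 + 26*(⅑) + 1 - 5))⁴ = (2*1*(4 + 26/9 + 1 - 5))⁴ = (2*1*(26/9))⁴ = (52/9)⁴ = 7311616/6561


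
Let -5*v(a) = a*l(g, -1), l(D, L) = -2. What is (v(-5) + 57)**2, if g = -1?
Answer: 3025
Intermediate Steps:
v(a) = 2*a/5 (v(a) = -a*(-2)/5 = -(-2)*a/5 = 2*a/5)
(v(-5) + 57)**2 = ((2/5)*(-5) + 57)**2 = (-2 + 57)**2 = 55**2 = 3025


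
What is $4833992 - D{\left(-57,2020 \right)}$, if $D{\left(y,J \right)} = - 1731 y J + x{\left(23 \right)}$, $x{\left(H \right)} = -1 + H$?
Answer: $-194473370$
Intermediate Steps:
$D{\left(y,J \right)} = 22 - 1731 J y$ ($D{\left(y,J \right)} = - 1731 y J + \left(-1 + 23\right) = - 1731 J y + 22 = 22 - 1731 J y$)
$4833992 - D{\left(-57,2020 \right)} = 4833992 - \left(22 - 3496620 \left(-57\right)\right) = 4833992 - \left(22 + 199307340\right) = 4833992 - 199307362 = -194473370$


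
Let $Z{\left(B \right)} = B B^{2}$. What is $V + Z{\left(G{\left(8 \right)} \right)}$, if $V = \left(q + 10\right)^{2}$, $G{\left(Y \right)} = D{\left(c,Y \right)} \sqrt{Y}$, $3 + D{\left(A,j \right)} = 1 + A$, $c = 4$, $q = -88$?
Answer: $6084 + 128 \sqrt{2} \approx 6265.0$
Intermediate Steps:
$D{\left(A,j \right)} = -2 + A$ ($D{\left(A,j \right)} = -3 + \left(1 + A\right) = -2 + A$)
$G{\left(Y \right)} = 2 \sqrt{Y}$ ($G{\left(Y \right)} = \left(-2 + 4\right) \sqrt{Y} = 2 \sqrt{Y}$)
$V = 6084$ ($V = \left(-88 + 10\right)^{2} = \left(-78\right)^{2} = 6084$)
$Z{\left(B \right)} = B^{3}$
$V + Z{\left(G{\left(8 \right)} \right)} = 6084 + \left(2 \sqrt{8}\right)^{3} = 6084 + \left(2 \cdot 2 \sqrt{2}\right)^{3} = 6084 + \left(4 \sqrt{2}\right)^{3} = 6084 + 128 \sqrt{2}$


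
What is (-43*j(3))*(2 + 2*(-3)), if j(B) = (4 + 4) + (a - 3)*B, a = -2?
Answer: -1204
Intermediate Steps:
j(B) = 8 - 5*B (j(B) = (4 + 4) + (-2 - 3)*B = 8 - 5*B)
(-43*j(3))*(2 + 2*(-3)) = (-43*(8 - 5*3))*(2 + 2*(-3)) = (-43*(8 - 15))*(2 - 6) = -43*(-7)*(-4) = 301*(-4) = -1204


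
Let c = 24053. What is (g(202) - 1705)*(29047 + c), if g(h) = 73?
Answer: -86659200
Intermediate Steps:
(g(202) - 1705)*(29047 + c) = (73 - 1705)*(29047 + 24053) = -1632*53100 = -86659200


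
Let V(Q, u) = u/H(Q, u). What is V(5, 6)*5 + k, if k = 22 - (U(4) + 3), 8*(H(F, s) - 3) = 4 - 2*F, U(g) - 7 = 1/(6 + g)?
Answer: 757/30 ≈ 25.233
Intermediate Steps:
U(g) = 7 + 1/(6 + g)
H(F, s) = 7/2 - F/4 (H(F, s) = 3 + (4 - 2*F)/8 = 3 + (½ - F/4) = 7/2 - F/4)
V(Q, u) = u/(7/2 - Q/4)
k = 119/10 (k = 22 - ((43 + 7*4)/(6 + 4) + 3) = 22 - ((43 + 28)/10 + 3) = 22 - ((⅒)*71 + 3) = 22 - (71/10 + 3) = 22 - 1*101/10 = 22 - 101/10 = 119/10 ≈ 11.900)
V(5, 6)*5 + k = -4*6/(-14 + 5)*5 + 119/10 = -4*6/(-9)*5 + 119/10 = -4*6*(-⅑)*5 + 119/10 = (8/3)*5 + 119/10 = 40/3 + 119/10 = 757/30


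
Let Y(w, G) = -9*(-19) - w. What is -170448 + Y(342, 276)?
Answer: -170619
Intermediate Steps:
Y(w, G) = 171 - w
-170448 + Y(342, 276) = -170448 + (171 - 1*342) = -170448 + (171 - 342) = -170448 - 171 = -170619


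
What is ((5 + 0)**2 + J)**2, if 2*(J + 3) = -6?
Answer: 361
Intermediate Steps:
J = -6 (J = -3 + (1/2)*(-6) = -3 - 3 = -6)
((5 + 0)**2 + J)**2 = ((5 + 0)**2 - 6)**2 = (5**2 - 6)**2 = (25 - 6)**2 = 19**2 = 361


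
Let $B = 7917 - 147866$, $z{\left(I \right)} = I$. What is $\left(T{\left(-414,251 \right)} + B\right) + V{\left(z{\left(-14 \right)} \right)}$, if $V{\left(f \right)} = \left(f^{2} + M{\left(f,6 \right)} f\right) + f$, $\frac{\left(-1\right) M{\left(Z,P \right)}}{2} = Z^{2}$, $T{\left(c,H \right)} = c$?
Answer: $-134693$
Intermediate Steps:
$M{\left(Z,P \right)} = - 2 Z^{2}$
$B = -139949$
$V{\left(f \right)} = f + f^{2} - 2 f^{3}$ ($V{\left(f \right)} = \left(f^{2} + - 2 f^{2} f\right) + f = \left(f^{2} - 2 f^{3}\right) + f = f + f^{2} - 2 f^{3}$)
$\left(T{\left(-414,251 \right)} + B\right) + V{\left(z{\left(-14 \right)} \right)} = \left(-414 - 139949\right) - 14 \left(1 - 14 - 2 \left(-14\right)^{2}\right) = -140363 - 14 \left(1 - 14 - 392\right) = -140363 - -5670 = -140363 + 5670 = -134693$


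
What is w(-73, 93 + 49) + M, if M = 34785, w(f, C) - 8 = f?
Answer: 34720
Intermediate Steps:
w(f, C) = 8 + f
w(-73, 93 + 49) + M = (8 - 73) + 34785 = -65 + 34785 = 34720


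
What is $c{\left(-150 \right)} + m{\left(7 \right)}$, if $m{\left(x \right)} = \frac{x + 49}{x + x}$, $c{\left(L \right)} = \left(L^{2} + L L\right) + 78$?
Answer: $45082$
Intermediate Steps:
$c{\left(L \right)} = 78 + 2 L^{2}$ ($c{\left(L \right)} = \left(L^{2} + L^{2}\right) + 78 = 2 L^{2} + 78 = 78 + 2 L^{2}$)
$m{\left(x \right)} = \frac{49 + x}{2 x}$
$c{\left(-150 \right)} + m{\left(7 \right)} = \left(78 + 2 \left(-150\right)^{2}\right) + \frac{49 + 7}{2 \cdot 7} = \left(78 + 2 \cdot 22500\right) + \frac{1}{2} \cdot \frac{1}{7} \cdot 56 = \left(78 + 45000\right) + 4 = 45078 + 4 = 45082$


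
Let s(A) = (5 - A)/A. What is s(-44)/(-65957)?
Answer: 49/2902108 ≈ 1.6884e-5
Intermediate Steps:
s(A) = (5 - A)/A
s(-44)/(-65957) = ((5 - 1*(-44))/(-44))/(-65957) = -(5 + 44)/44*(-1/65957) = -1/44*49*(-1/65957) = -49/44*(-1/65957) = 49/2902108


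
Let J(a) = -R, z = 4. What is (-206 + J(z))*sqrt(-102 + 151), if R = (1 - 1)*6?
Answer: -1442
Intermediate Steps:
R = 0 (R = 0*6 = 0)
J(a) = 0 (J(a) = -1*0 = 0)
(-206 + J(z))*sqrt(-102 + 151) = (-206 + 0)*sqrt(-102 + 151) = -206*sqrt(49) = -206*7 = -1442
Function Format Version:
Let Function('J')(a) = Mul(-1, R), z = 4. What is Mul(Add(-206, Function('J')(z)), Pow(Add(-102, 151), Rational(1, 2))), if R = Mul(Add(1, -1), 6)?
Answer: -1442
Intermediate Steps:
R = 0 (R = Mul(0, 6) = 0)
Function('J')(a) = 0 (Function('J')(a) = Mul(-1, 0) = 0)
Mul(Add(-206, Function('J')(z)), Pow(Add(-102, 151), Rational(1, 2))) = Mul(Add(-206, 0), Pow(Add(-102, 151), Rational(1, 2))) = Mul(-206, Pow(49, Rational(1, 2))) = Mul(-206, 7) = -1442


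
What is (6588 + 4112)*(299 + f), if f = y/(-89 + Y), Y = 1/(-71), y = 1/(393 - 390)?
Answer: 3032898415/948 ≈ 3.1993e+6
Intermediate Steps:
y = 1/3 ≈ 0.33333
Y = -1/71 ≈ -0.014085
f = -71/18960 (f = 1/(3*(-89 - 1/71)) = 1/(3*(-6320/71)) = (1/3)*(-71/6320) = -71/18960 ≈ -0.0037447)
(6588 + 4112)*(299 + f) = (6588 + 4112)*(299 - 71/18960) = 10700*(5668969/18960) = 3032898415/948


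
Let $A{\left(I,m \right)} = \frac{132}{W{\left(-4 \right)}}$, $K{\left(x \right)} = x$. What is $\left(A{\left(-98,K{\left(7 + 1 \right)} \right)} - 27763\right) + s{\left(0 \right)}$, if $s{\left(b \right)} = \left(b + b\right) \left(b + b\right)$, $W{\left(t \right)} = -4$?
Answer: $-27796$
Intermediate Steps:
$A{\left(I,m \right)} = -33$ ($A{\left(I,m \right)} = \frac{132}{-4} = 132 \left(- \frac{1}{4}\right) = -33$)
$s{\left(b \right)} = 4 b^{2}$ ($s{\left(b \right)} = 2 b 2 b = 4 b^{2}$)
$\left(A{\left(-98,K{\left(7 + 1 \right)} \right)} - 27763\right) + s{\left(0 \right)} = \left(-33 - 27763\right) + 4 \cdot 0^{2} = -27796 + 4 \cdot 0 = -27796 + 0 = -27796$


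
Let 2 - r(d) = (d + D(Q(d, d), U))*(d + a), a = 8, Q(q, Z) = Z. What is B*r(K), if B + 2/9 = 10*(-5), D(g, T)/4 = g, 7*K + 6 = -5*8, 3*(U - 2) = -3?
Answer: -1083896/441 ≈ -2457.8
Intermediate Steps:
U = 1 (U = 2 + (⅓)*(-3) = 2 - 1 = 1)
K = -46/7 (K = -6/7 + (-5*8)/7 = -6/7 + (⅐)*(-40) = -6/7 - 40/7 = -46/7 ≈ -6.5714)
D(g, T) = 4*g
B = -452/9 (B = -2/9 + 10*(-5) = -2/9 - 50 = -452/9 ≈ -50.222)
r(d) = 2 - 5*d*(8 + d) (r(d) = 2 - (d + 4*d)*(d + 8) = 2 - 5*d*(8 + d))
B*r(K) = -452*(2 - 40*(-46/7) - 5*(-46/7)²)/9 = -452*(2 + 1840/7 - 5*2116/49)/9 = -452*(2 + 1840/7 - 10580/49)/9 = -452/9*2398/49 = -1083896/441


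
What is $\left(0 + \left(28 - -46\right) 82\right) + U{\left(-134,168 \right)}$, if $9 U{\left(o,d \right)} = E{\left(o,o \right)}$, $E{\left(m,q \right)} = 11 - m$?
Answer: $\frac{54757}{9} \approx 6084.1$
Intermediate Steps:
$U{\left(o,d \right)} = \frac{11}{9} - \frac{o}{9}$ ($U{\left(o,d \right)} = \frac{11 - o}{9} = \frac{11}{9} - \frac{o}{9}$)
$\left(0 + \left(28 - -46\right) 82\right) + U{\left(-134,168 \right)} = \left(0 + \left(28 - -46\right) 82\right) + \left(\frac{11}{9} - - \frac{134}{9}\right) = \left(0 + \left(28 + 46\right) 82\right) + \left(\frac{11}{9} + \frac{134}{9}\right) = \left(0 + 74 \cdot 82\right) + \frac{145}{9} = \left(0 + 6068\right) + \frac{145}{9} = 6068 + \frac{145}{9} = \frac{54757}{9}$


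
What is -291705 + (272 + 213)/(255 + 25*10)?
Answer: -29462108/101 ≈ -2.9170e+5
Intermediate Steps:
-291705 + (272 + 213)/(255 + 25*10) = -291705 + 485/(255 + 250) = -291705 + 485/505 = -291705 + 485*(1/505) = -291705 + 97/101 = -29462108/101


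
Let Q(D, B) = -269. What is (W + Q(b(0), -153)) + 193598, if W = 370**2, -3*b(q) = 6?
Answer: 330229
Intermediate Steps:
b(q) = -2 (b(q) = -1/3*6 = -2)
W = 136900
(W + Q(b(0), -153)) + 193598 = (136900 - 269) + 193598 = 136631 + 193598 = 330229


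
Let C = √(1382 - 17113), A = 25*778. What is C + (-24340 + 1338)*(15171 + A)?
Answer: -796352242 + I*√15731 ≈ -7.9635e+8 + 125.42*I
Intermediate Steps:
A = 19450
C = I*√15731 (C = √(-15731) = I*√15731 ≈ 125.42*I)
C + (-24340 + 1338)*(15171 + A) = I*√15731 + (-24340 + 1338)*(15171 + 19450) = I*√15731 - 23002*34621 = I*√15731 - 796352242 = -796352242 + I*√15731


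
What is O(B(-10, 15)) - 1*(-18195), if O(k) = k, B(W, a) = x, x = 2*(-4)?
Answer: 18187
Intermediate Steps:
x = -8
B(W, a) = -8
O(B(-10, 15)) - 1*(-18195) = -8 - 1*(-18195) = -8 + 18195 = 18187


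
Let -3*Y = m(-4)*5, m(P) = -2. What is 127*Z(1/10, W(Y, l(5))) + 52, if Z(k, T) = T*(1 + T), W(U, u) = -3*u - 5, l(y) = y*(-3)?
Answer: 208332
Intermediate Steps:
Y = 10/3 (Y = -(-2)*5/3 = -⅓*(-10) = 10/3 ≈ 3.3333)
l(y) = -3*y
W(U, u) = -5 - 3*u
127*Z(1/10, W(Y, l(5))) + 52 = 127*((-5 - (-9)*5)*(1 + (-5 - (-9)*5))) + 52 = 127*((-5 - 3*(-15))*(1 + (-5 - 3*(-15)))) + 52 = 127*((-5 + 45)*(1 + (-5 + 45))) + 52 = 127*(40*(1 + 40)) + 52 = 127*(40*41) + 52 = 127*1640 + 52 = 208280 + 52 = 208332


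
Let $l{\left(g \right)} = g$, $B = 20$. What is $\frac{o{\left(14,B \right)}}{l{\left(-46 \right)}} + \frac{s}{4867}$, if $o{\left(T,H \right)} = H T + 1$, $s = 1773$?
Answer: $- \frac{1286069}{223882} \approx -5.7444$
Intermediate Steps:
$o{\left(T,H \right)} = 1 + H T$
$\frac{o{\left(14,B \right)}}{l{\left(-46 \right)}} + \frac{s}{4867} = \frac{1 + 20 \cdot 14}{-46} + \frac{1773}{4867} = \left(1 + 280\right) \left(- \frac{1}{46}\right) + 1773 \cdot \frac{1}{4867} = 281 \left(- \frac{1}{46}\right) + \frac{1773}{4867} = - \frac{281}{46} + \frac{1773}{4867} = - \frac{1286069}{223882}$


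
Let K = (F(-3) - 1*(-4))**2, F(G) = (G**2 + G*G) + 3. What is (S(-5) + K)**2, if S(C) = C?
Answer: 384400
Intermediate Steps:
F(G) = 3 + 2*G**2 (F(G) = (G**2 + G**2) + 3 = 2*G**2 + 3 = 3 + 2*G**2)
K = 625 (K = ((3 + 2*(-3)**2) - 1*(-4))**2 = ((3 + 2*9) + 4)**2 = ((3 + 18) + 4)**2 = (21 + 4)**2 = 25**2 = 625)
(S(-5) + K)**2 = (-5 + 625)**2 = 620**2 = 384400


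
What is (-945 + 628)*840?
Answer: -266280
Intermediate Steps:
(-945 + 628)*840 = -317*840 = -266280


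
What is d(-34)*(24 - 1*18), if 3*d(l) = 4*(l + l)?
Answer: -544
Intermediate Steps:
d(l) = 8*l/3 (d(l) = (4*(l + l))/3 = (4*(2*l))/3 = (8*l)/3 = 8*l/3)
d(-34)*(24 - 1*18) = ((8/3)*(-34))*(24 - 1*18) = -272*(24 - 18)/3 = -272/3*6 = -544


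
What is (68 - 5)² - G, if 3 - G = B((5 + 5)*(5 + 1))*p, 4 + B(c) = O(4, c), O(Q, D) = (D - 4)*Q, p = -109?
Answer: -20014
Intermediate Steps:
O(Q, D) = Q*(-4 + D) (O(Q, D) = (-4 + D)*Q = Q*(-4 + D))
B(c) = -20 + 4*c (B(c) = -4 + 4*(-4 + c) = -4 + (-16 + 4*c) = -20 + 4*c)
G = 23983 (G = 3 - (-20 + 4*((5 + 5)*(5 + 1)))*(-109) = 3 - (-20 + 4*(10*6))*(-109) = 3 - (-20 + 4*60)*(-109) = 3 - (-20 + 240)*(-109) = 3 - 220*(-109) = 3 - 1*(-23980) = 3 + 23980 = 23983)
(68 - 5)² - G = (68 - 5)² - 1*23983 = 63² - 23983 = 3969 - 23983 = -20014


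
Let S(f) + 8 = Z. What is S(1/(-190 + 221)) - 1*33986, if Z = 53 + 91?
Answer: -33850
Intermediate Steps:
Z = 144
S(f) = 136 (S(f) = -8 + 144 = 136)
S(1/(-190 + 221)) - 1*33986 = 136 - 1*33986 = 136 - 33986 = -33850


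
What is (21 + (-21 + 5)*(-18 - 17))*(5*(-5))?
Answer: -14525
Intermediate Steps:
(21 + (-21 + 5)*(-18 - 17))*(5*(-5)) = (21 - 16*(-35))*(-25) = (21 + 560)*(-25) = 581*(-25) = -14525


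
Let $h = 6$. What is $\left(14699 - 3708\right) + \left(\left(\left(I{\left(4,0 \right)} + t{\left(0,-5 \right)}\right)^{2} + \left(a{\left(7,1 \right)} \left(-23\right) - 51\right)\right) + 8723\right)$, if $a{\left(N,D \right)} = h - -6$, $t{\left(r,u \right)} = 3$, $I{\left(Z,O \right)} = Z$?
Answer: $19436$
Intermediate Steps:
$a{\left(N,D \right)} = 12$ ($a{\left(N,D \right)} = 6 - -6 = 6 + 6 = 12$)
$\left(14699 - 3708\right) + \left(\left(\left(I{\left(4,0 \right)} + t{\left(0,-5 \right)}\right)^{2} + \left(a{\left(7,1 \right)} \left(-23\right) - 51\right)\right) + 8723\right) = \left(14699 - 3708\right) + \left(\left(\left(4 + 3\right)^{2} + \left(12 \left(-23\right) - 51\right)\right) + 8723\right) = 10991 + \left(\left(7^{2} - 327\right) + 8723\right) = 10991 + \left(\left(49 - 327\right) + 8723\right) = 10991 + \left(-278 + 8723\right) = 10991 + 8445 = 19436$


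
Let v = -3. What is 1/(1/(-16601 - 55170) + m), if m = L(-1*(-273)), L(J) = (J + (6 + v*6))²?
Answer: 71771/4889112290 ≈ 1.4680e-5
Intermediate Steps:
L(J) = (-12 + J)² (L(J) = (J + (6 - 3*6))² = (J + (6 - 18))² = (J - 12)² = (-12 + J)²)
m = 68121 (m = (-12 - 1*(-273))² = (-12 + 273)² = 261² = 68121)
1/(1/(-16601 - 55170) + m) = 1/(1/(-16601 - 55170) + 68121) = 1/(1/(-71771) + 68121) = 1/(-1/71771 + 68121) = 1/(4889112290/71771) = 71771/4889112290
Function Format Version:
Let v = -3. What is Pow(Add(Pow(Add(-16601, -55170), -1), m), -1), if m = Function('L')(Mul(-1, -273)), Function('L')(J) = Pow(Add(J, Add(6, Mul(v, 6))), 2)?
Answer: Rational(71771, 4889112290) ≈ 1.4680e-5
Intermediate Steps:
Function('L')(J) = Pow(Add(-12, J), 2) (Function('L')(J) = Pow(Add(J, Add(6, Mul(-3, 6))), 2) = Pow(Add(J, Add(6, -18)), 2) = Pow(Add(J, -12), 2) = Pow(Add(-12, J), 2))
m = 68121 (m = Pow(Add(-12, Mul(-1, -273)), 2) = Pow(Add(-12, 273), 2) = Pow(261, 2) = 68121)
Pow(Add(Pow(Add(-16601, -55170), -1), m), -1) = Pow(Add(Pow(Add(-16601, -55170), -1), 68121), -1) = Pow(Add(Pow(-71771, -1), 68121), -1) = Pow(Add(Rational(-1, 71771), 68121), -1) = Pow(Rational(4889112290, 71771), -1) = Rational(71771, 4889112290)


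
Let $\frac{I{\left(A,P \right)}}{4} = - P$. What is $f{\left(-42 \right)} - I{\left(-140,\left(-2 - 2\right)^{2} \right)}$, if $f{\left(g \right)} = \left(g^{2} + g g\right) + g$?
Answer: $3550$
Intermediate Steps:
$I{\left(A,P \right)} = - 4 P$ ($I{\left(A,P \right)} = 4 \left(- P\right) = - 4 P$)
$f{\left(g \right)} = g + 2 g^{2}$ ($f{\left(g \right)} = \left(g^{2} + g^{2}\right) + g = 2 g^{2} + g = g + 2 g^{2}$)
$f{\left(-42 \right)} - I{\left(-140,\left(-2 - 2\right)^{2} \right)} = - 42 \left(1 + 2 \left(-42\right)\right) - - 4 \left(-2 - 2\right)^{2} = - 42 \left(1 - 84\right) - - 4 \left(-4\right)^{2} = \left(-42\right) \left(-83\right) - \left(-4\right) 16 = 3486 - -64 = 3486 + 64 = 3550$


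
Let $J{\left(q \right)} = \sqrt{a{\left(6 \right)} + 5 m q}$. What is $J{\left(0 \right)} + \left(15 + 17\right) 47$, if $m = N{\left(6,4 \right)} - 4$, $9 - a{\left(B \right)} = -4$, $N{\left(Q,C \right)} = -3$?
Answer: $1504 + \sqrt{13} \approx 1507.6$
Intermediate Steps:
$a{\left(B \right)} = 13$ ($a{\left(B \right)} = 9 - -4 = 9 + 4 = 13$)
$m = -7$ ($m = -3 - 4 = -7$)
$J{\left(q \right)} = \sqrt{13 - 35 q}$ ($J{\left(q \right)} = \sqrt{13 + 5 \left(-7\right) q} = \sqrt{13 - 35 q}$)
$J{\left(0 \right)} + \left(15 + 17\right) 47 = \sqrt{13 - 0} + \left(15 + 17\right) 47 = \sqrt{13 + 0} + 32 \cdot 47 = \sqrt{13} + 1504 = 1504 + \sqrt{13}$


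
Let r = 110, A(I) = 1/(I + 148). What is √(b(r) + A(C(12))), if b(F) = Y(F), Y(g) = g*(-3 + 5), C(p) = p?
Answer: √352010/40 ≈ 14.833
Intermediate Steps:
A(I) = 1/(148 + I)
Y(g) = 2*g (Y(g) = g*2 = 2*g)
b(F) = 2*F
√(b(r) + A(C(12))) = √(2*110 + 1/(148 + 12)) = √(220 + 1/160) = √(35201/160) = √352010/40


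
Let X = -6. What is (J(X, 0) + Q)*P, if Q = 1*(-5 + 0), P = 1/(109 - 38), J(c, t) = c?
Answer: -11/71 ≈ -0.15493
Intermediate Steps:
P = 1/71 ≈ 0.014085
Q = -5 (Q = 1*(-5) = -5)
(J(X, 0) + Q)*P = (-6 - 5)*(1/71) = -11*1/71 = -11/71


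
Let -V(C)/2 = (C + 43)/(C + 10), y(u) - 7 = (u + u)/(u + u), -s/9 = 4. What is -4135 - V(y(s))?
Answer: -12388/3 ≈ -4129.3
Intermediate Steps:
s = -36 (s = -9*4 = -36)
y(u) = 8 (y(u) = 7 + (u + u)/(u + u) = 7 + (2*u)/((2*u)) = 7 + (2*u)*(1/(2*u)) = 7 + 1 = 8)
V(C) = -2*(43 + C)/(10 + C) (V(C) = -2*(C + 43)/(C + 10) = -2*(43 + C)/(10 + C))
-4135 - V(y(s)) = -4135 - 2*(-43 - 1*8)/(10 + 8) = -4135 - 2*(-43 - 8)/18 = -4135 - 2*(-51)/18 = -4135 - 1*(-17/3) = -4135 + 17/3 = -12388/3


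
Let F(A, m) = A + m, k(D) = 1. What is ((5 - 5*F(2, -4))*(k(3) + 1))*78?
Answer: 2340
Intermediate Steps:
((5 - 5*F(2, -4))*(k(3) + 1))*78 = ((5 - 5*(2 - 4))*(1 + 1))*78 = ((5 - 5*(-2))*2)*78 = ((5 + 10)*2)*78 = (15*2)*78 = 30*78 = 2340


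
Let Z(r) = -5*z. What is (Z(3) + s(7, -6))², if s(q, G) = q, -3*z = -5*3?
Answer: 324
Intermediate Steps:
z = 5 (z = -(-5)*3/3 = -⅓*(-15) = 5)
Z(r) = -25 (Z(r) = -5*5 = -25)
(Z(3) + s(7, -6))² = (-25 + 7)² = (-18)² = 324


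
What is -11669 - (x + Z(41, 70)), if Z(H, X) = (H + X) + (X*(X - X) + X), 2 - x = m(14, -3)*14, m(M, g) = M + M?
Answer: -11460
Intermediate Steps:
m(M, g) = 2*M
x = -390 (x = 2 - 2*14*14 = 2 - 28*14 = 2 - 1*392 = 2 - 392 = -390)
Z(H, X) = H + 2*X (Z(H, X) = (H + X) + (X*0 + X) = (H + X) + (0 + X) = (H + X) + X = H + 2*X)
-11669 - (x + Z(41, 70)) = -11669 - (-390 + (41 + 2*70)) = -11669 - (-390 + (41 + 140)) = -11669 - (-390 + 181) = -11669 - 1*(-209) = -11669 + 209 = -11460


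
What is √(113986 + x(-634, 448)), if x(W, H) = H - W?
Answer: 2*√28767 ≈ 339.22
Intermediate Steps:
√(113986 + x(-634, 448)) = √(113986 + (448 - 1*(-634))) = √(113986 + (448 + 634)) = √(113986 + 1082) = √115068 = 2*√28767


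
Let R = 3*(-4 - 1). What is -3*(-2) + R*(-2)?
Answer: 36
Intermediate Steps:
R = -15 (R = 3*(-5) = -15)
-3*(-2) + R*(-2) = -3*(-2) - 15*(-2) = 6 + 30 = 36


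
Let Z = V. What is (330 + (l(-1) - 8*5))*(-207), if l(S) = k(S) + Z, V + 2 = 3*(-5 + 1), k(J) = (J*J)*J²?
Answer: -57339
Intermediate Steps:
k(J) = J⁴ (k(J) = J²*J² = J⁴)
V = -14 (V = -2 + 3*(-5 + 1) = -2 + 3*(-4) = -2 - 12 = -14)
Z = -14
l(S) = -14 + S⁴ (l(S) = S⁴ - 14 = -14 + S⁴)
(330 + (l(-1) - 8*5))*(-207) = (330 + ((-14 + (-1)⁴) - 8*5))*(-207) = (330 + ((-14 + 1) - 40))*(-207) = (330 + (-13 - 40))*(-207) = (330 - 53)*(-207) = 277*(-207) = -57339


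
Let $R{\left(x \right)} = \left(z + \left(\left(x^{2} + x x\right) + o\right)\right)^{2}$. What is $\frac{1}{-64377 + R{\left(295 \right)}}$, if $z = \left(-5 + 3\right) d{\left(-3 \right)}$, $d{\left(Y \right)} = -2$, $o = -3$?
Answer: $\frac{1}{30293686224} \approx 3.301 \cdot 10^{-11}$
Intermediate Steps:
$z = 4$ ($z = \left(-5 + 3\right) \left(-2\right) = \left(-2\right) \left(-2\right) = 4$)
$R{\left(x \right)} = \left(1 + 2 x^{2}\right)^{2}$ ($R{\left(x \right)} = \left(4 - \left(3 - x^{2} - x x\right)\right)^{2} = \left(4 + \left(\left(x^{2} + x^{2}\right) - 3\right)\right)^{2} = \left(4 + \left(2 x^{2} - 3\right)\right)^{2} = \left(4 + \left(-3 + 2 x^{2}\right)\right)^{2} = \left(1 + 2 x^{2}\right)^{2}$)
$\frac{1}{-64377 + R{\left(295 \right)}} = \frac{1}{-64377 + \left(1 + 2 \cdot 295^{2}\right)^{2}} = \frac{1}{-64377 + \left(1 + 2 \cdot 87025\right)^{2}} = \frac{1}{-64377 + \left(1 + 174050\right)^{2}} = \frac{1}{-64377 + 174051^{2}} = \frac{1}{-64377 + 30293750601} = \frac{1}{30293686224}$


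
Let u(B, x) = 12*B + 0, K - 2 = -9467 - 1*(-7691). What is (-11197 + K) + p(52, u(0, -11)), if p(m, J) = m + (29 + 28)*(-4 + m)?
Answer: -10183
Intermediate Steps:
K = -1774 (K = 2 + (-9467 - 1*(-7691)) = 2 + (-9467 + 7691) = 2 - 1776 = -1774)
u(B, x) = 12*B
p(m, J) = -228 + 58*m (p(m, J) = m + 57*(-4 + m) = m + (-228 + 57*m) = -228 + 58*m)
(-11197 + K) + p(52, u(0, -11)) = (-11197 - 1774) + (-228 + 58*52) = -12971 + (-228 + 3016) = -12971 + 2788 = -10183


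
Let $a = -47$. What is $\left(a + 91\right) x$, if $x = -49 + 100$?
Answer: $2244$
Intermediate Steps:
$x = 51$
$\left(a + 91\right) x = \left(-47 + 91\right) 51 = 44 \cdot 51 = 2244$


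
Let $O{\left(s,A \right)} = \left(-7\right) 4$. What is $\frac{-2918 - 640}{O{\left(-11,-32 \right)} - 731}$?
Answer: $\frac{1186}{253} \approx 4.6877$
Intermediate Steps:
$O{\left(s,A \right)} = -28$
$\frac{-2918 - 640}{O{\left(-11,-32 \right)} - 731} = \frac{-2918 - 640}{-28 - 731} = - \frac{3558}{-759} = \left(-3558\right) \left(- \frac{1}{759}\right) = \frac{1186}{253}$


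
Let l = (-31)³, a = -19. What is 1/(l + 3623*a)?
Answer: -1/98628 ≈ -1.0139e-5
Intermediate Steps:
l = -29791
1/(l + 3623*a) = 1/(-29791 + 3623*(-19)) = 1/(-29791 - 68837) = 1/(-98628) = -1/98628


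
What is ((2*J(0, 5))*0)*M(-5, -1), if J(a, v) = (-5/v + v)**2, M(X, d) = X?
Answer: 0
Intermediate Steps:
J(a, v) = (v - 5/v)**2
((2*J(0, 5))*0)*M(-5, -1) = ((2*((-5 + 5**2)**2/5**2))*0)*(-5) = ((2*((-5 + 25)**2/25))*0)*(-5) = ((2*((1/25)*20**2))*0)*(-5) = ((2*((1/25)*400))*0)*(-5) = ((2*16)*0)*(-5) = (32*0)*(-5) = 0*(-5) = 0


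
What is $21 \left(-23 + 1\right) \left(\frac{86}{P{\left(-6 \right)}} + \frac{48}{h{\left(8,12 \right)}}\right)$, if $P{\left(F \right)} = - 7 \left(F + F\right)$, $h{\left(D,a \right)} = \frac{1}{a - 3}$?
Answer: $-200057$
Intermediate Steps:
$h{\left(D,a \right)} = \frac{1}{-3 + a}$
$P{\left(F \right)} = - 14 F$ ($P{\left(F \right)} = - 7 \cdot 2 F = - 14 F$)
$21 \left(-23 + 1\right) \left(\frac{86}{P{\left(-6 \right)}} + \frac{48}{h{\left(8,12 \right)}}\right) = 21 \left(-23 + 1\right) \left(\frac{86}{\left(-14\right) \left(-6\right)} + \frac{48}{\frac{1}{-3 + 12}}\right) = 21 \left(-22\right) \left(\frac{86}{84} + \frac{48}{\frac{1}{9}}\right) = - 462 \left(86 \cdot \frac{1}{84} + 48 \frac{1}{\frac{1}{9}}\right) = - 462 \left(\frac{43}{42} + 48 \cdot 9\right) = - 462 \left(\frac{43}{42} + 432\right) = \left(-462\right) \frac{18187}{42} = -200057$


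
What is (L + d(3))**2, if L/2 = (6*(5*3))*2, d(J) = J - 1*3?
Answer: 129600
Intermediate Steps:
d(J) = -3 + J (d(J) = J - 3 = -3 + J)
L = 360 (L = 2*((6*(5*3))*2) = 2*((6*15)*2) = 2*(90*2) = 2*180 = 360)
(L + d(3))**2 = (360 + (-3 + 3))**2 = (360 + 0)**2 = 360**2 = 129600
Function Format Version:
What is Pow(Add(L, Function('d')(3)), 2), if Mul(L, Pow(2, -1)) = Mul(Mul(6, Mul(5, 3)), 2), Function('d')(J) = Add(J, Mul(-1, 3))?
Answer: 129600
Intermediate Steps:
Function('d')(J) = Add(-3, J) (Function('d')(J) = Add(J, -3) = Add(-3, J))
L = 360 (L = Mul(2, Mul(Mul(6, Mul(5, 3)), 2)) = Mul(2, Mul(Mul(6, 15), 2)) = Mul(2, Mul(90, 2)) = Mul(2, 180) = 360)
Pow(Add(L, Function('d')(3)), 2) = Pow(Add(360, Add(-3, 3)), 2) = Pow(Add(360, 0), 2) = Pow(360, 2) = 129600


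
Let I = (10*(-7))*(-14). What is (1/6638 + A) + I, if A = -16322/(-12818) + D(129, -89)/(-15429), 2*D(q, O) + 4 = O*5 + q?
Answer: 644109887696843/656395052118 ≈ 981.28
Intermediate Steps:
D(q, O) = -2 + q/2 + 5*O/2 (D(q, O) = -2 + (O*5 + q)/2 = -2 + (5*O + q)/2 = -2 + (q + 5*O)/2 = -2 + (q/2 + 5*O/2) = -2 + q/2 + 5*O/2)
I = 980 (I = -70*(-14) = 980)
A = 126941509/98884461 (A = -16322/(-12818) + (-2 + (½)*129 + (5/2)*(-89))/(-15429) = -16322*(-1/12818) + (-2 + 129/2 - 445/2)*(-1/15429) = 8161/6409 - 160*(-1/15429) = 8161/6409 + 160/15429 = 126941509/98884461 ≈ 1.2837)
(1/6638 + A) + I = (1/6638 + 126941509/98884461) + 980 = 842736621203/656395052118 + 980 = 644109887696843/656395052118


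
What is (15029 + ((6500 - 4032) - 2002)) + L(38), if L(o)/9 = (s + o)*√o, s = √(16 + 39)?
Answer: 15495 + 9*√2090 + 342*√38 ≈ 18015.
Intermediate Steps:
s = √55 ≈ 7.4162
L(o) = 9*√o*(o + √55) (L(o) = 9*((√55 + o)*√o) = 9*((o + √55)*√o) = 9*(√o*(o + √55)) = 9*√o*(o + √55))
(15029 + ((6500 - 4032) - 2002)) + L(38) = (15029 + ((6500 - 4032) - 2002)) + 9*√38*(38 + √55) = (15029 + (2468 - 2002)) + 9*√38*(38 + √55) = (15029 + 466) + 9*√38*(38 + √55) = 15495 + 9*√38*(38 + √55)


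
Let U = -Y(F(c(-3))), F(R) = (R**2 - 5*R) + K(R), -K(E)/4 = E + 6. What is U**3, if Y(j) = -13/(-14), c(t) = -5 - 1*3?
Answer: -2197/2744 ≈ -0.80066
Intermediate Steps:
c(t) = -8 (c(t) = -5 - 3 = -8)
K(E) = -24 - 4*E (K(E) = -4*(E + 6) = -4*(6 + E) = -24 - 4*E)
F(R) = -24 + R**2 - 9*R (F(R) = (R**2 - 5*R) + (-24 - 4*R) = -24 + R**2 - 9*R)
Y(j) = 13/14 (Y(j) = -13*(-1/14) = 13/14)
U = -13/14 (U = -1*13/14 = -13/14 ≈ -0.92857)
U**3 = (-13/14)**3 = -2197/2744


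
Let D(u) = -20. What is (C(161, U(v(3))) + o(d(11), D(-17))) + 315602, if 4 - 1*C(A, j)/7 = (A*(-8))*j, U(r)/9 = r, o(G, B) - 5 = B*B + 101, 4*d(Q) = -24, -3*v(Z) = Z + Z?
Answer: 153848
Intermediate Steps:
v(Z) = -2*Z/3 (v(Z) = -(Z + Z)/3 = -2*Z/3)
d(Q) = -6 (d(Q) = (¼)*(-24) = -6)
o(G, B) = 106 + B² (o(G, B) = 5 + (B*B + 101) = 5 + (B² + 101) = 5 + (101 + B²) = 106 + B²)
U(r) = 9*r
C(A, j) = 28 + 56*A*j (C(A, j) = 28 - 7*A*(-8)*j = 28 - 7*(-8*A)*j = 28 - (-56)*A*j = 28 + 56*A*j)
(C(161, U(v(3))) + o(d(11), D(-17))) + 315602 = ((28 + 56*161*(9*(-⅔*3))) + (106 + (-20)²)) + 315602 = ((28 + 56*161*(9*(-2))) + (106 + 400)) + 315602 = ((28 + 56*161*(-18)) + 506) + 315602 = ((28 - 162288) + 506) + 315602 = (-162260 + 506) + 315602 = -161754 + 315602 = 153848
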